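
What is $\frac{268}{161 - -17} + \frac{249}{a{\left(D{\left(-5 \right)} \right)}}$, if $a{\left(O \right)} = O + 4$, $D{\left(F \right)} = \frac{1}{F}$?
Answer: $\frac{113351}{1691} \approx 67.032$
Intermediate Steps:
$a{\left(O \right)} = 4 + O$
$\frac{268}{161 - -17} + \frac{249}{a{\left(D{\left(-5 \right)} \right)}} = \frac{268}{161 - -17} + \frac{249}{4 + \frac{1}{-5}} = \frac{268}{161 + 17} + \frac{249}{4 - \frac{1}{5}} = \frac{268}{178} + \frac{249}{\frac{19}{5}} = 268 \cdot \frac{1}{178} + 249 \cdot \frac{5}{19} = \frac{134}{89} + \frac{1245}{19} = \frac{113351}{1691}$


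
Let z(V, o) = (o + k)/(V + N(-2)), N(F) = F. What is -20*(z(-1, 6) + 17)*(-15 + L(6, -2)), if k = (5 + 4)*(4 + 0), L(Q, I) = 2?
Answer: 780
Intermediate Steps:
k = 36 (k = 9*4 = 36)
z(V, o) = (36 + o)/(-2 + V) (z(V, o) = (o + 36)/(V - 2) = (36 + o)/(-2 + V))
-20*(z(-1, 6) + 17)*(-15 + L(6, -2)) = -20*((36 + 6)/(-2 - 1) + 17)*(-15 + 2) = -20*(42/(-3) + 17)*(-13) = -20*(-⅓*42 + 17)*(-13) = -20*(-14 + 17)*(-13) = -60*(-13) = -20*(-39) = 780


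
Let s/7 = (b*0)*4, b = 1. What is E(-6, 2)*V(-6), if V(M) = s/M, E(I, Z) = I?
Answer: 0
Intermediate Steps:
s = 0 (s = 7*((1*0)*4) = 7*(0*4) = 7*0 = 0)
V(M) = 0 (V(M) = 0/M = 0)
E(-6, 2)*V(-6) = -6*0 = 0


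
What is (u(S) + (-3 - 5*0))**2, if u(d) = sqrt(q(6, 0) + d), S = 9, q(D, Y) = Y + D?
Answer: (3 - sqrt(15))**2 ≈ 0.76210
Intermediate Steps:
q(D, Y) = D + Y
u(d) = sqrt(6 + d) (u(d) = sqrt((6 + 0) + d) = sqrt(6 + d))
(u(S) + (-3 - 5*0))**2 = (sqrt(6 + 9) + (-3 - 5*0))**2 = (sqrt(15) + (-3 - 5*0))**2 = (sqrt(15) + (-3 + 0))**2 = (sqrt(15) - 3)**2 = (-3 + sqrt(15))**2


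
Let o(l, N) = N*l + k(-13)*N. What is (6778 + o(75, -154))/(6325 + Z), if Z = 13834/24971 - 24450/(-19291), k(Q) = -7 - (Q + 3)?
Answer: -2521299246274/3047728335969 ≈ -0.82727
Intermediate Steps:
k(Q) = -10 - Q (k(Q) = -7 - (3 + Q) = -7 + (-3 - Q) = -10 - Q)
Z = 877412644/481715561 (Z = 13834*(1/24971) - 24450*(-1/19291) = 13834/24971 + 24450/19291 = 877412644/481715561 ≈ 1.8214)
o(l, N) = 3*N + N*l (o(l, N) = N*l + (-10 - 1*(-13))*N = N*l + (-10 + 13)*N = N*l + 3*N = 3*N + N*l)
(6778 + o(75, -154))/(6325 + Z) = (6778 - 154*(3 + 75))/(6325 + 877412644/481715561) = (6778 - 154*78)/(3047728335969/481715561) = (6778 - 12012)*(481715561/3047728335969) = -5234*481715561/3047728335969 = -2521299246274/3047728335969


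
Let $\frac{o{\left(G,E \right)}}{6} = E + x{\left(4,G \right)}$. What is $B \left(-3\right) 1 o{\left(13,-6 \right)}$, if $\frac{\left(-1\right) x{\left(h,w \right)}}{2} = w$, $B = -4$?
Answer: $-2304$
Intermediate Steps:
$x{\left(h,w \right)} = - 2 w$
$o{\left(G,E \right)} = - 12 G + 6 E$ ($o{\left(G,E \right)} = 6 \left(E - 2 G\right) = - 12 G + 6 E$)
$B \left(-3\right) 1 o{\left(13,-6 \right)} = \left(-4\right) \left(-3\right) 1 \left(\left(-12\right) 13 + 6 \left(-6\right)\right) = 12 \cdot 1 \left(-156 - 36\right) = 12 \left(-192\right) = -2304$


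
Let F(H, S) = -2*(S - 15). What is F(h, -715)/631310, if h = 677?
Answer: 146/63131 ≈ 0.0023127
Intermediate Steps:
F(H, S) = 30 - 2*S (F(H, S) = -2*(-15 + S) = 30 - 2*S)
F(h, -715)/631310 = (30 - 2*(-715))/631310 = (30 + 1430)*(1/631310) = 1460*(1/631310) = 146/63131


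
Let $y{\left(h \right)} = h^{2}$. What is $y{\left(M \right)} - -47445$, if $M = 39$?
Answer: $48966$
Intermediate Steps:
$y{\left(M \right)} - -47445 = 39^{2} - -47445 = 1521 + 47445 = 48966$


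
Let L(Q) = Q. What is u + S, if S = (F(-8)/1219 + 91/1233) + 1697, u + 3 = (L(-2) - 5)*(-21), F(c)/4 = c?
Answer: 2767144180/1503027 ≈ 1841.0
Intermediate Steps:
F(c) = 4*c
u = 144 (u = -3 + (-2 - 5)*(-21) = -3 - 7*(-21) = -3 + 147 = 144)
S = 2550708292/1503027 (S = ((4*(-8))/1219 + 91/1233) + 1697 = (-32*1/1219 + 91*(1/1233)) + 1697 = (-32/1219 + 91/1233) + 1697 = 71473/1503027 + 1697 = 2550708292/1503027 ≈ 1697.0)
u + S = 144 + 2550708292/1503027 = 2767144180/1503027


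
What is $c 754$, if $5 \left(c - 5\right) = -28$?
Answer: $- \frac{2262}{5} \approx -452.4$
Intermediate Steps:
$c = - \frac{3}{5}$ ($c = 5 + \frac{1}{5} \left(-28\right) = 5 - \frac{28}{5} = - \frac{3}{5} \approx -0.6$)
$c 754 = \left(- \frac{3}{5}\right) 754 = - \frac{2262}{5}$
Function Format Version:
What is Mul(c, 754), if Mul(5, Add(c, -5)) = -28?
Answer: Rational(-2262, 5) ≈ -452.40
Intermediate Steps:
c = Rational(-3, 5) (c = Add(5, Mul(Rational(1, 5), -28)) = Add(5, Rational(-28, 5)) = Rational(-3, 5) ≈ -0.60000)
Mul(c, 754) = Mul(Rational(-3, 5), 754) = Rational(-2262, 5)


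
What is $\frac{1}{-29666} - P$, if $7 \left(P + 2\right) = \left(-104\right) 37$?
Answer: $\frac{2338165}{4238} \approx 551.71$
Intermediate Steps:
$P = - \frac{3862}{7}$ ($P = -2 + \frac{\left(-104\right) 37}{7} = -2 + \frac{1}{7} \left(-3848\right) = -2 - \frac{3848}{7} = - \frac{3862}{7} \approx -551.71$)
$\frac{1}{-29666} - P = \frac{1}{-29666} - - \frac{3862}{7} = - \frac{1}{29666} + \frac{3862}{7} = \frac{2338165}{4238}$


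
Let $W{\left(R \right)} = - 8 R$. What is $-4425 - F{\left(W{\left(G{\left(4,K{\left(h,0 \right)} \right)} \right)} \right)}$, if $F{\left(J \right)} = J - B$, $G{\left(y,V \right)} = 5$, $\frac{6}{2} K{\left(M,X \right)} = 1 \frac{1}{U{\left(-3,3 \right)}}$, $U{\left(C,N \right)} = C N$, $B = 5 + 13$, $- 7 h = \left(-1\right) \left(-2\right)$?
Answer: $-4367$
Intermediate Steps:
$h = - \frac{2}{7}$ ($h = - \frac{\left(-1\right) \left(-2\right)}{7} = \left(- \frac{1}{7}\right) 2 = - \frac{2}{7} \approx -0.28571$)
$B = 18$
$K{\left(M,X \right)} = - \frac{1}{27}$ ($K{\left(M,X \right)} = \frac{1 \frac{1}{\left(-3\right) 3}}{3} = \frac{1 \frac{1}{-9}}{3} = \frac{1 \left(- \frac{1}{9}\right)}{3} = \frac{1}{3} \left(- \frac{1}{9}\right) = - \frac{1}{27}$)
$F{\left(J \right)} = -18 + J$ ($F{\left(J \right)} = J - 18 = -18 + J$)
$-4425 - F{\left(W{\left(G{\left(4,K{\left(h,0 \right)} \right)} \right)} \right)} = -4425 - \left(-18 - 40\right) = -4425 - -58 = -4425 + 58 = -4367$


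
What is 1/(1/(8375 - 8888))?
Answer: -513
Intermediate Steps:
1/(1/(8375 - 8888)) = 1/(1/(-513)) = 1/(-1/513) = -513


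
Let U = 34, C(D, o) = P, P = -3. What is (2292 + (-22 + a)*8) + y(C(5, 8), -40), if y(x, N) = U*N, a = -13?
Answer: 652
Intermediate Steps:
C(D, o) = -3
y(x, N) = 34*N
(2292 + (-22 + a)*8) + y(C(5, 8), -40) = (2292 + (-22 - 13)*8) + 34*(-40) = (2292 - 35*8) - 1360 = (2292 - 280) - 1360 = 2012 - 1360 = 652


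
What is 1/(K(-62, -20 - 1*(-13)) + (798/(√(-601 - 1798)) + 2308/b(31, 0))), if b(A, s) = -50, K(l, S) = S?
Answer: -26568925/1545071553 + 166250*I*√2399/1545071553 ≈ -0.017196 + 0.0052702*I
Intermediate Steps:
1/(K(-62, -20 - 1*(-13)) + (798/(√(-601 - 1798)) + 2308/b(31, 0))) = 1/((-20 - 1*(-13)) + (798/(√(-601 - 1798)) + 2308/(-50))) = 1/((-20 + 13) + (798/(√(-2399)) + 2308*(-1/50))) = 1/(-7 + (798/((I*√2399)) - 1154/25)) = 1/(-7 + (798*(-I*√2399/2399) - 1154/25)) = 1/(-7 + (-798*I*√2399/2399 - 1154/25)) = 1/(-7 + (-1154/25 - 798*I*√2399/2399)) = 1/(-1329/25 - 798*I*√2399/2399)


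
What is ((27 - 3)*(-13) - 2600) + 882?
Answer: -2030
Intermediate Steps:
((27 - 3)*(-13) - 2600) + 882 = (24*(-13) - 2600) + 882 = (-312 - 2600) + 882 = -2912 + 882 = -2030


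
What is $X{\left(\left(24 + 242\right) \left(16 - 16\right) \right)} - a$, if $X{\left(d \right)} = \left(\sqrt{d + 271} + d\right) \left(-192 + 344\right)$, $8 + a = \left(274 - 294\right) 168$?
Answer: $3368 + 152 \sqrt{271} \approx 5870.2$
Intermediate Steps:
$a = -3368$ ($a = -8 + \left(274 - 294\right) 168 = -8 - 3360 = -3368$)
$X{\left(d \right)} = 152 d + 152 \sqrt{271 + d}$ ($X{\left(d \right)} = \left(\sqrt{271 + d} + d\right) 152 = \left(d + \sqrt{271 + d}\right) 152 = 152 d + 152 \sqrt{271 + d}$)
$X{\left(\left(24 + 242\right) \left(16 - 16\right) \right)} - a = \left(152 \left(24 + 242\right) \left(16 - 16\right) + 152 \sqrt{271 + \left(24 + 242\right) \left(16 - 16\right)}\right) - -3368 = \left(152 \cdot 266 \cdot 0 + 152 \sqrt{271 + 266 \cdot 0}\right) + 3368 = \left(152 \cdot 0 + 152 \sqrt{271 + 0}\right) + 3368 = \left(0 + 152 \sqrt{271}\right) + 3368 = 152 \sqrt{271} + 3368 = 3368 + 152 \sqrt{271}$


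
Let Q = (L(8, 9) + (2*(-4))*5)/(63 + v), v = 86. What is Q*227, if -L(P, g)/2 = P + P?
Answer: -16344/149 ≈ -109.69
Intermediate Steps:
L(P, g) = -4*P (L(P, g) = -2*(P + P) = -4*P)
Q = -72/149 (Q = (-4*8 + (2*(-4))*5)/(63 + 86) = (-32 - 8*5)/149 = (-32 - 40)*(1/149) = -72*1/149 = -72/149 ≈ -0.48322)
Q*227 = -72/149*227 = -16344/149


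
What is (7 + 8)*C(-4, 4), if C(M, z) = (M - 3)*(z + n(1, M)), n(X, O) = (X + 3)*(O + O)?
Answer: 2940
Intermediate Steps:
n(X, O) = 2*O*(3 + X) (n(X, O) = (3 + X)*(2*O) = 2*O*(3 + X))
C(M, z) = (-3 + M)*(z + 8*M) (C(M, z) = (M - 3)*(z + 2*M*(3 + 1)) = (-3 + M)*(z + 2*M*4) = (-3 + M)*(z + 8*M))
(7 + 8)*C(-4, 4) = (7 + 8)*(-24*(-4) - 3*4 + 8*(-4)² - 4*4) = 15*(96 - 12 + 8*16 - 16) = 15*(96 - 12 + 128 - 16) = 15*196 = 2940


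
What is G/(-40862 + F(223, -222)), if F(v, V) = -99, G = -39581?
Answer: 39581/40961 ≈ 0.96631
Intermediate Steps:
G/(-40862 + F(223, -222)) = -39581/(-40862 - 99) = -39581/(-40961) = -39581*(-1/40961) = 39581/40961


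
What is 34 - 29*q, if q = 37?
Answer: -1039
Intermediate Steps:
34 - 29*q = 34 - 29*37 = 34 - 1073 = -1039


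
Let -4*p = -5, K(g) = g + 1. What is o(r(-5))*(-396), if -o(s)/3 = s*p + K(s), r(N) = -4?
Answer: -9504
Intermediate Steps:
K(g) = 1 + g
p = 5/4 (p = -¼*(-5) = 5/4 ≈ 1.2500)
o(s) = -3 - 27*s/4 (o(s) = -3*(s*(5/4) + (1 + s)) = -3*(5*s/4 + (1 + s)) = -3*(1 + 9*s/4) = -3 - 27*s/4)
o(r(-5))*(-396) = (-3 - 27/4*(-4))*(-396) = (-3 + 27)*(-396) = 24*(-396) = -9504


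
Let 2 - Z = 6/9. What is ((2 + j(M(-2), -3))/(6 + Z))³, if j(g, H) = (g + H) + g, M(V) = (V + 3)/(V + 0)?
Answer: -27/1331 ≈ -0.020285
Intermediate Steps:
Z = 4/3 (Z = 2 - 6/9 = 2 - 1*⅔ = 2 - ⅔ = 4/3 ≈ 1.3333)
M(V) = (3 + V)/V
j(g, H) = H + 2*g (j(g, H) = (H + g) + g = H + 2*g)
((2 + j(M(-2), -3))/(6 + Z))³ = ((2 + (-3 + 2*((3 - 2)/(-2))))/(6 + 4/3))³ = ((2 + (-3 + 2*(-½*1)))/(22/3))³ = ((2 + (-3 + 2*(-½)))*(3/22))³ = ((2 + (-3 - 1))*(3/22))³ = ((2 - 4)*(3/22))³ = (-2*3/22)³ = (-3/11)³ = -27/1331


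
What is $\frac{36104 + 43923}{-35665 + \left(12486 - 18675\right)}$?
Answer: $- \frac{80027}{41854} \approx -1.9121$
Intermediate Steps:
$\frac{36104 + 43923}{-35665 + \left(12486 - 18675\right)} = \frac{80027}{-35665 + \left(12486 - 18675\right)} = \frac{80027}{-35665 - 6189} = \frac{80027}{-41854} = 80027 \left(- \frac{1}{41854}\right) = - \frac{80027}{41854}$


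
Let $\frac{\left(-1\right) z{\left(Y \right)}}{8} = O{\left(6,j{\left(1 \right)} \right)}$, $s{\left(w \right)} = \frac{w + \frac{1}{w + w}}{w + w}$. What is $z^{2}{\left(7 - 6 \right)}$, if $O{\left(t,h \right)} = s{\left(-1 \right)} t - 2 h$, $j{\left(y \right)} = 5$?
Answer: $1936$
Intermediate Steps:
$s{\left(w \right)} = \frac{w + \frac{1}{2 w}}{2 w}$
$O{\left(t,h \right)} = - 2 h + \frac{3 t}{4}$ ($O{\left(t,h \right)} = \left(\frac{1}{2} + \frac{1}{4 \cdot 1}\right) t - 2 h = \left(\frac{1}{2} + \frac{1}{4} \cdot 1\right) t - 2 h = \left(\frac{1}{2} + \frac{1}{4}\right) t - 2 h = \frac{3 t}{4} - 2 h = - 2 h + \frac{3 t}{4}$)
$z{\left(Y \right)} = 44$ ($z{\left(Y \right)} = - 8 \left(\left(-2\right) 5 + \frac{3}{4} \cdot 6\right) = - 8 \left(-10 + \frac{9}{2}\right) = \left(-8\right) \left(- \frac{11}{2}\right) = 44$)
$z^{2}{\left(7 - 6 \right)} = 44^{2} = 1936$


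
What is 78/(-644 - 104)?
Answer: -39/374 ≈ -0.10428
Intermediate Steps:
78/(-644 - 104) = 78/(-748) = 78*(-1/748) = -39/374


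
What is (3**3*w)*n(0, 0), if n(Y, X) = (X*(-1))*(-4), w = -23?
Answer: 0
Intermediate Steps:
n(Y, X) = 4*X (n(Y, X) = -X*(-4) = 4*X)
(3**3*w)*n(0, 0) = (3**3*(-23))*(4*0) = (27*(-23))*0 = -621*0 = 0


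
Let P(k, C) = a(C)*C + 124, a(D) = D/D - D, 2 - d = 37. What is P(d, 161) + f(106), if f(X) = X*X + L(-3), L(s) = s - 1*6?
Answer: -14409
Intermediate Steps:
d = -35 (d = 2 - 1*37 = 2 - 37 = -35)
a(D) = 1 - D
L(s) = -6 + s (L(s) = s - 6 = -6 + s)
f(X) = -9 + X² (f(X) = X*X + (-6 - 3) = X² - 9 = -9 + X²)
P(k, C) = 124 + C*(1 - C) (P(k, C) = (1 - C)*C + 124 = C*(1 - C) + 124 = 124 + C*(1 - C))
P(d, 161) + f(106) = (124 - 1*161*(-1 + 161)) + (-9 + 106²) = (124 - 1*161*160) + (-9 + 11236) = (124 - 25760) + 11227 = -25636 + 11227 = -14409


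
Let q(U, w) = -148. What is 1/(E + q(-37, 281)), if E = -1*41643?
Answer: -1/41791 ≈ -2.3929e-5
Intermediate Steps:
E = -41643
1/(E + q(-37, 281)) = 1/(-41643 - 148) = 1/(-41791) = -1/41791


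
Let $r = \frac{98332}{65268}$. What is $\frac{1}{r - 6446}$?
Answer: $- \frac{16317}{105154799} \approx -0.00015517$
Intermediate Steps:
$r = \frac{24583}{16317}$ ($r = 98332 \cdot \frac{1}{65268} = \frac{24583}{16317} \approx 1.5066$)
$\frac{1}{r - 6446} = \frac{1}{\frac{24583}{16317} - 6446} = \frac{1}{- \frac{105154799}{16317}} = - \frac{16317}{105154799}$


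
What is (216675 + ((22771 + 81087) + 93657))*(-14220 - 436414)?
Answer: -186648096460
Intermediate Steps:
(216675 + ((22771 + 81087) + 93657))*(-14220 - 436414) = (216675 + (103858 + 93657))*(-450634) = (216675 + 197515)*(-450634) = 414190*(-450634) = -186648096460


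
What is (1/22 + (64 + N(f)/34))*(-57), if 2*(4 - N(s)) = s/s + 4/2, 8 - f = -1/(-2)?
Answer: -2733777/748 ≈ -3654.8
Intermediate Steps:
f = 15/2 (f = 8 - (-1)/(-2) = 8 - (-1)*(-1)/2 = 8 - 1*½ = 8 - ½ = 15/2 ≈ 7.5000)
N(s) = 5/2 (N(s) = 4 - (s/s + 4/2)/2 = 4 - (1 + 4*(½))/2 = 4 - (1 + 2)/2 = 4 - ½*3 = 4 - 3/2 = 5/2)
(1/22 + (64 + N(f)/34))*(-57) = (1/22 + (64 + (5/2)/34))*(-57) = (1/22 + (64 + (5/2)*(1/34)))*(-57) = (1/22 + (64 + 5/68))*(-57) = (1/22 + 4357/68)*(-57) = (47961/748)*(-57) = -2733777/748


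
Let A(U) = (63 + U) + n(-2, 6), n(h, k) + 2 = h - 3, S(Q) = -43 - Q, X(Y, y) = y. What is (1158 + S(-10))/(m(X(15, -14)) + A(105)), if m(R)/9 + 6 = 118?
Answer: 1125/1169 ≈ 0.96236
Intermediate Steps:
m(R) = 1008 (m(R) = -54 + 9*118 = -54 + 1062 = 1008)
n(h, k) = -5 + h (n(h, k) = -2 + (h - 3) = -2 + (-3 + h) = -5 + h)
A(U) = 56 + U (A(U) = (63 + U) + (-5 - 2) = (63 + U) - 7 = 56 + U)
(1158 + S(-10))/(m(X(15, -14)) + A(105)) = (1158 + (-43 - 1*(-10)))/(1008 + (56 + 105)) = (1158 + (-43 + 10))/(1008 + 161) = (1158 - 33)/1169 = 1125*(1/1169) = 1125/1169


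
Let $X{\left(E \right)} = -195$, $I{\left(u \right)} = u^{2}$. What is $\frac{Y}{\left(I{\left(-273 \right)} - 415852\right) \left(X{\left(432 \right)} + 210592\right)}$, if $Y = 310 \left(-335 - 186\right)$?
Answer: $\frac{5210}{2316559201} \approx 2.249 \cdot 10^{-6}$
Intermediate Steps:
$Y = -161510$ ($Y = 310 \left(-521\right) = -161510$)
$\frac{Y}{\left(I{\left(-273 \right)} - 415852\right) \left(X{\left(432 \right)} + 210592\right)} = - \frac{161510}{\left(\left(-273\right)^{2} - 415852\right) \left(-195 + 210592\right)} = - \frac{161510}{\left(74529 - 415852\right) 210397} = - \frac{161510}{\left(-341323\right) 210397} = - \frac{161510}{-71813335231} = \left(-161510\right) \left(- \frac{1}{71813335231}\right) = \frac{5210}{2316559201}$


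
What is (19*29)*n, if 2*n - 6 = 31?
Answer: 20387/2 ≈ 10194.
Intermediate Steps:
n = 37/2 (n = 3 + (½)*31 = 3 + 31/2 = 37/2 ≈ 18.500)
(19*29)*n = (19*29)*(37/2) = 551*(37/2) = 20387/2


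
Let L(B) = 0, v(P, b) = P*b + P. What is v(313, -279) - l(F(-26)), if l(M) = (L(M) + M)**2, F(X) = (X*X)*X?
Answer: -309002790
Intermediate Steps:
v(P, b) = P + P*b
F(X) = X**3 (F(X) = X**2*X = X**3)
l(M) = M**2 (l(M) = (0 + M)**2 = M**2)
v(313, -279) - l(F(-26)) = 313*(1 - 279) - ((-26)**3)**2 = 313*(-278) - 1*(-17576)**2 = -87014 - 1*308915776 = -87014 - 308915776 = -309002790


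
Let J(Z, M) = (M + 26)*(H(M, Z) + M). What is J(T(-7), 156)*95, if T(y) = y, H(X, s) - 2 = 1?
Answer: 2749110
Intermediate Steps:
H(X, s) = 3 (H(X, s) = 2 + 1 = 3)
J(Z, M) = (3 + M)*(26 + M) (J(Z, M) = (M + 26)*(3 + M) = (26 + M)*(3 + M) = (3 + M)*(26 + M))
J(T(-7), 156)*95 = (78 + 156² + 29*156)*95 = (78 + 24336 + 4524)*95 = 28938*95 = 2749110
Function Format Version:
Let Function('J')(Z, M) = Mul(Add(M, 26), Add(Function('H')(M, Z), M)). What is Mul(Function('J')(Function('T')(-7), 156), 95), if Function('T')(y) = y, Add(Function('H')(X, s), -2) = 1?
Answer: 2749110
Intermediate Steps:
Function('H')(X, s) = 3 (Function('H')(X, s) = Add(2, 1) = 3)
Function('J')(Z, M) = Mul(Add(3, M), Add(26, M)) (Function('J')(Z, M) = Mul(Add(M, 26), Add(3, M)) = Mul(Add(26, M), Add(3, M)) = Mul(Add(3, M), Add(26, M)))
Mul(Function('J')(Function('T')(-7), 156), 95) = Mul(Add(78, Pow(156, 2), Mul(29, 156)), 95) = Mul(Add(78, 24336, 4524), 95) = Mul(28938, 95) = 2749110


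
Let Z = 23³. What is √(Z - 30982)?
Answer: I*√18815 ≈ 137.17*I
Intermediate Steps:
Z = 12167
√(Z - 30982) = √(12167 - 30982) = √(-18815) = I*√18815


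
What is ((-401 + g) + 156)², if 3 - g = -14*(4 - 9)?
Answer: 97344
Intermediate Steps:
g = -67 (g = 3 - (-14)*(4 - 9) = 3 - (-14)*(-5) = 3 - 1*70 = 3 - 70 = -67)
((-401 + g) + 156)² = ((-401 - 67) + 156)² = (-468 + 156)² = (-312)² = 97344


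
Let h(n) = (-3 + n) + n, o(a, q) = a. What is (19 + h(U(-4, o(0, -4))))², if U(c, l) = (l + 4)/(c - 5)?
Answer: 18496/81 ≈ 228.35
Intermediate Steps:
U(c, l) = (4 + l)/(-5 + c)
h(n) = -3 + 2*n
(19 + h(U(-4, o(0, -4))))² = (19 + (-3 + 2*((4 + 0)/(-5 - 4))))² = (19 + (-3 + 2*(4/(-9))))² = (19 + (-3 + 2*(-⅑*4)))² = (19 + (-3 + 2*(-4/9)))² = (19 + (-3 - 8/9))² = (19 - 35/9)² = (136/9)² = 18496/81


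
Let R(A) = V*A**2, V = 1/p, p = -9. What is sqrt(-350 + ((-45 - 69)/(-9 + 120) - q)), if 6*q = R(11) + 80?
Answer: I*sqrt(160620330)/666 ≈ 19.029*I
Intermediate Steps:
V = -1/9 (V = 1/(-9) = -1/9 ≈ -0.11111)
R(A) = -A**2/9
q = 599/54 (q = (-1/9*11**2 + 80)/6 = (-1/9*121 + 80)/6 = (-121/9 + 80)/6 = (1/6)*(599/9) = 599/54 ≈ 11.093)
sqrt(-350 + ((-45 - 69)/(-9 + 120) - q)) = sqrt(-350 + ((-45 - 69)/(-9 + 120) - 1*599/54)) = sqrt(-350 + (-114/111 - 599/54)) = sqrt(-350 + (-114*1/111 - 599/54)) = sqrt(-350 + (-38/37 - 599/54)) = sqrt(-350 - 24215/1998) = sqrt(-723515/1998) = I*sqrt(160620330)/666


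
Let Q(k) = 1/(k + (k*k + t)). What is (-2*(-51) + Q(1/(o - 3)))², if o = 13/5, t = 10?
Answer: 31516996/3025 ≈ 10419.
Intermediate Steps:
o = 13/5 (o = 13*(⅕) = 13/5 ≈ 2.6000)
Q(k) = 1/(10 + k + k²) (Q(k) = 1/(k + (k*k + 10)) = 1/(k + (k² + 10)) = 1/(k + (10 + k²)) = 1/(10 + k + k²))
(-2*(-51) + Q(1/(o - 3)))² = (-2*(-51) + 1/(10 + 1/(13/5 - 3) + (1/(13/5 - 3))²))² = (102 + 1/(10 + 1/(-⅖) + (1/(-⅖))²))² = (102 + 1/(10 - 5/2 + (-5/2)²))² = (102 + 1/(10 - 5/2 + 25/4))² = (102 + 1/(55/4))² = (102 + 4/55)² = (5614/55)² = 31516996/3025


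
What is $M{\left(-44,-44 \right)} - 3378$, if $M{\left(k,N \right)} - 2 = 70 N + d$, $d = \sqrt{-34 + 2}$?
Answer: $-6456 + 4 i \sqrt{2} \approx -6456.0 + 5.6569 i$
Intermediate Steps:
$d = 4 i \sqrt{2}$ ($d = \sqrt{-32} = 4 i \sqrt{2} \approx 5.6569 i$)
$M{\left(k,N \right)} = 2 + 70 N + 4 i \sqrt{2}$ ($M{\left(k,N \right)} = 2 + \left(70 N + 4 i \sqrt{2}\right) = 2 + 70 N + 4 i \sqrt{2}$)
$M{\left(-44,-44 \right)} - 3378 = \left(2 + 70 \left(-44\right) + 4 i \sqrt{2}\right) - 3378 = \left(2 - 3080 + 4 i \sqrt{2}\right) - 3378 = \left(-3078 + 4 i \sqrt{2}\right) - 3378 = -6456 + 4 i \sqrt{2}$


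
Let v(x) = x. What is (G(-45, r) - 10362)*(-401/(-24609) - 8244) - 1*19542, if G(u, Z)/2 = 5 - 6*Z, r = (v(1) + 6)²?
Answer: 2218984664222/24609 ≈ 9.0170e+7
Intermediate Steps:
r = 49 (r = (1 + 6)² = 7² = 49)
G(u, Z) = 10 - 12*Z (G(u, Z) = 2*(5 - 6*Z) = 10 - 12*Z)
(G(-45, r) - 10362)*(-401/(-24609) - 8244) - 1*19542 = ((10 - 12*49) - 10362)*(-401/(-24609) - 8244) - 1*19542 = ((10 - 588) - 10362)*(-401*(-1/24609) - 8244) - 19542 = (-578 - 10362)*(401/24609 - 8244) - 19542 = -10940*(-202876195/24609) - 19542 = 2219465573300/24609 - 19542 = 2218984664222/24609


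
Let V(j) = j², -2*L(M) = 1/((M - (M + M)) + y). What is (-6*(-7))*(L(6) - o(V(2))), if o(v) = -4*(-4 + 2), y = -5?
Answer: -3675/11 ≈ -334.09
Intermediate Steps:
L(M) = -1/(2*(-5 - M)) (L(M) = -1/(2*((M - (M + M)) - 5)) = -1/(2*((M - 2*M) - 5)) = -1/(2*(-M - 5)) = -1/(2*(-5 - M)))
o(v) = 8 (o(v) = -4*(-2) = 8)
(-6*(-7))*(L(6) - o(V(2))) = (-6*(-7))*(1/(2*(5 + 6)) - 1*8) = 42*((½)/11 - 8) = 42*((½)*(1/11) - 8) = 42*(1/22 - 8) = 42*(-175/22) = -3675/11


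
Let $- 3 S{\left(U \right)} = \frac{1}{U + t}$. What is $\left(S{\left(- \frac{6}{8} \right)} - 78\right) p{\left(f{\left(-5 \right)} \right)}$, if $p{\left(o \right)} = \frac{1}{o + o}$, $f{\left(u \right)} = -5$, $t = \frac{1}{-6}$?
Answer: $\frac{427}{55} \approx 7.7636$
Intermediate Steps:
$t = - \frac{1}{6} \approx -0.16667$
$p{\left(o \right)} = \frac{1}{2 o}$
$S{\left(U \right)} = - \frac{1}{3 \left(- \frac{1}{6} + U\right)}$ ($S{\left(U \right)} = - \frac{1}{3 \left(U - \frac{1}{6}\right)} = - \frac{1}{3 \left(- \frac{1}{6} + U\right)}$)
$\left(S{\left(- \frac{6}{8} \right)} - 78\right) p{\left(f{\left(-5 \right)} \right)} = \left(- \frac{2}{-1 + 6 \left(- \frac{6}{8}\right)} - 78\right) \frac{1}{2 \left(-5\right)} = \left(- \frac{2}{-1 + 6 \left(\left(-6\right) \frac{1}{8}\right)} - 78\right) \frac{1}{2} \left(- \frac{1}{5}\right) = \left(- \frac{2}{-1 + 6 \left(- \frac{3}{4}\right)} - 78\right) \left(- \frac{1}{10}\right) = \left(- \frac{2}{-1 - \frac{9}{2}} - 78\right) \left(- \frac{1}{10}\right) = \left(- \frac{2}{- \frac{11}{2}} - 78\right) \left(- \frac{1}{10}\right) = \left(\left(-2\right) \left(- \frac{2}{11}\right) - 78\right) \left(- \frac{1}{10}\right) = \left(\frac{4}{11} - 78\right) \left(- \frac{1}{10}\right) = \left(- \frac{854}{11}\right) \left(- \frac{1}{10}\right) = \frac{427}{55}$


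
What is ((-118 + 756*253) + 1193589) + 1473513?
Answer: 2858252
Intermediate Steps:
((-118 + 756*253) + 1193589) + 1473513 = ((-118 + 191268) + 1193589) + 1473513 = (191150 + 1193589) + 1473513 = 1384739 + 1473513 = 2858252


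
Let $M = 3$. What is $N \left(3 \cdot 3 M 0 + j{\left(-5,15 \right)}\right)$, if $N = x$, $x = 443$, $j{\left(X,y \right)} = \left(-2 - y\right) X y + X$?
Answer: $562610$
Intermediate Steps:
$j{\left(X,y \right)} = X + X y \left(-2 - y\right)$ ($j{\left(X,y \right)} = X \left(-2 - y\right) y + X = X y \left(-2 - y\right) + X = X + X y \left(-2 - y\right)$)
$N = 443$
$N \left(3 \cdot 3 M 0 + j{\left(-5,15 \right)}\right) = 443 \left(3 \cdot 3 \cdot 3 \cdot 0 - 5 \left(1 - 15^{2} - 30\right)\right) = 443 \left(9 \cdot 0 - 5 \left(1 - 225 - 30\right)\right) = 443 \left(0 - 5 \left(1 - 225 - 30\right)\right) = 443 \left(0 - -1270\right) = 443 \left(0 + 1270\right) = 443 \cdot 1270 = 562610$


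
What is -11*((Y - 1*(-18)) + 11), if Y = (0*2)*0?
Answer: -319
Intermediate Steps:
Y = 0 (Y = 0*0 = 0)
-11*((Y - 1*(-18)) + 11) = -11*((0 - 1*(-18)) + 11) = -11*((0 + 18) + 11) = -11*(18 + 11) = -11*29 = -319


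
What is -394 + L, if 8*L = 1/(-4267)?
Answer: -13449585/34136 ≈ -394.00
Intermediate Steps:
L = -1/34136 (L = (⅛)/(-4267) = (⅛)*(-1/4267) = -1/34136 ≈ -2.9295e-5)
-394 + L = -394 - 1/34136 = -13449585/34136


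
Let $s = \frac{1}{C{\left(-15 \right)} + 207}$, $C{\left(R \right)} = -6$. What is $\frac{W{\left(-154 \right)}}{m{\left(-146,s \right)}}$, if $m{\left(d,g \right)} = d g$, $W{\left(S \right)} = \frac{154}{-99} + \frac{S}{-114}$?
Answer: $\frac{2345}{8322} \approx 0.28178$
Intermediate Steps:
$s = \frac{1}{201}$ ($s = \frac{1}{-6 + 207} = \frac{1}{201} \approx 0.0049751$)
$W{\left(S \right)} = - \frac{14}{9} - \frac{S}{114}$ ($W{\left(S \right)} = 154 \left(- \frac{1}{99}\right) + S \left(- \frac{1}{114}\right) = - \frac{14}{9} - \frac{S}{114}$)
$\frac{W{\left(-154 \right)}}{m{\left(-146,s \right)}} = \frac{- \frac{14}{9} - - \frac{77}{57}}{\left(-146\right) \frac{1}{201}} = \frac{- \frac{14}{9} + \frac{77}{57}}{- \frac{146}{201}} = \left(- \frac{35}{171}\right) \left(- \frac{201}{146}\right) = \frac{2345}{8322}$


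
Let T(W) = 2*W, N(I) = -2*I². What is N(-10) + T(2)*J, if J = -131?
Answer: -724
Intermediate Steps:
N(-10) + T(2)*J = -2*(-10)² + (2*2)*(-131) = -2*100 + 4*(-131) = -200 - 524 = -724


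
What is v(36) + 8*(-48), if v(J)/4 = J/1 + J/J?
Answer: -236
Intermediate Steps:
v(J) = 4 + 4*J (v(J) = 4*(J/1 + J/J) = 4*(J*1 + 1) = 4*(J + 1) = 4*(1 + J) = 4 + 4*J)
v(36) + 8*(-48) = (4 + 4*36) + 8*(-48) = (4 + 144) - 384 = 148 - 384 = -236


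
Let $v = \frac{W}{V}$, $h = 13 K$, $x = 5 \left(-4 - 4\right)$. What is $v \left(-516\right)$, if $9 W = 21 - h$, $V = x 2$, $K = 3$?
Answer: $- \frac{129}{10} \approx -12.9$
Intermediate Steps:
$x = -40$ ($x = 5 \left(-8\right) = -40$)
$h = 39$ ($h = 13 \cdot 3 = 39$)
$V = -80$ ($V = \left(-40\right) 2 = -80$)
$W = -2$ ($W = \frac{21 - 39}{9} = \frac{1}{9} \left(-18\right) = -2$)
$v = \frac{1}{40}$ ($v = - \frac{2}{-80} = \left(-2\right) \left(- \frac{1}{80}\right) = \frac{1}{40} \approx 0.025$)
$v \left(-516\right) = \frac{1}{40} \left(-516\right) = - \frac{129}{10}$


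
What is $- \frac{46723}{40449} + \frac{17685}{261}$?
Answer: $\frac{78127318}{1173021} \approx 66.604$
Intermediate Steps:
$- \frac{46723}{40449} + \frac{17685}{261} = \left(-46723\right) \frac{1}{40449} + 17685 \cdot \frac{1}{261} = - \frac{46723}{40449} + \frac{1965}{29} = \frac{78127318}{1173021}$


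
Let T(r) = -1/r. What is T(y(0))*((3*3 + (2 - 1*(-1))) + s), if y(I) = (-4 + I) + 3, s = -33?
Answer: -21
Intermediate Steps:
y(I) = -1 + I
T(y(0))*((3*3 + (2 - 1*(-1))) + s) = (-1/(-1 + 0))*((3*3 + (2 - 1*(-1))) - 33) = (-1/(-1))*((9 + (2 + 1)) - 33) = (-1*(-1))*((9 + 3) - 33) = 1*(12 - 33) = 1*(-21) = -21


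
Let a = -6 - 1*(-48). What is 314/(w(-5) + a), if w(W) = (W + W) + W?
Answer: 314/27 ≈ 11.630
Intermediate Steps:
a = 42 (a = -6 + 48 = 42)
w(W) = 3*W (w(W) = 2*W + W = 3*W)
314/(w(-5) + a) = 314/(3*(-5) + 42) = 314/(-15 + 42) = 314/27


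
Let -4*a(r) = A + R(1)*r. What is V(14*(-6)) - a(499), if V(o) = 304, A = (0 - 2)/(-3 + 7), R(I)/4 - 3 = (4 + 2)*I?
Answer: 38359/8 ≈ 4794.9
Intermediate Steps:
R(I) = 12 + 24*I (R(I) = 12 + 4*((4 + 2)*I) = 12 + 4*(6*I) = 12 + 24*I)
A = -1/2 (A = -2/4 = -2*1/4 = -1/2 ≈ -0.50000)
a(r) = 1/8 - 9*r (a(r) = -(-1/2 + (12 + 24*1)*r)/4 = -(-1/2 + (12 + 24)*r)/4 = -(-1/2 + 36*r)/4 = 1/8 - 9*r)
V(14*(-6)) - a(499) = 304 - (1/8 - 9*499) = 304 - (1/8 - 4491) = 304 - 1*(-35927/8) = 304 + 35927/8 = 38359/8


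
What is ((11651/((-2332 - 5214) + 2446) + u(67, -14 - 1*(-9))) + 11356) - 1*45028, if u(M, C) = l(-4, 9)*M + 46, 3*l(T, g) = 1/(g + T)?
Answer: -171481471/5100 ≈ -33624.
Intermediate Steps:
l(T, g) = 1/(3*(T + g)) (l(T, g) = 1/(3*(g + T)) = 1/(3*(T + g)))
u(M, C) = 46 + M/15 (u(M, C) = (1/(3*(-4 + 9)))*M + 46 = ((⅓)/5)*M + 46 = ((⅓)*(⅕))*M + 46 = M/15 + 46 = 46 + M/15)
((11651/((-2332 - 5214) + 2446) + u(67, -14 - 1*(-9))) + 11356) - 1*45028 = ((11651/((-2332 - 5214) + 2446) + (46 + (1/15)*67)) + 11356) - 1*45028 = ((11651/(-7546 + 2446) + (46 + 67/15)) + 11356) - 45028 = ((11651/(-5100) + 757/15) + 11356) - 45028 = ((11651*(-1/5100) + 757/15) + 11356) - 45028 = ((-11651/5100 + 757/15) + 11356) - 45028 = (245729/5100 + 11356) - 45028 = 58161329/5100 - 45028 = -171481471/5100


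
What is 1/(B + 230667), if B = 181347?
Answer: 1/412014 ≈ 2.4271e-6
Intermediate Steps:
1/(B + 230667) = 1/(181347 + 230667) = 1/412014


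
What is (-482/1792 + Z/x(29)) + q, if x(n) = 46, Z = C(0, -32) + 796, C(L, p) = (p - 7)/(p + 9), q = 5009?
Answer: 2382277823/473984 ≈ 5026.1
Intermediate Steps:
C(L, p) = (-7 + p)/(9 + p)
Z = 18347/23 (Z = (-7 - 32)/(9 - 32) + 796 = -39/(-23) + 796 = -1/23*(-39) + 796 = 39/23 + 796 = 18347/23 ≈ 797.70)
(-482/1792 + Z/x(29)) + q = (-482/1792 + (18347/23)/46) + 5009 = (-482*1/1792 + (18347/23)*(1/46)) + 5009 = (-241/896 + 18347/1058) + 5009 = 8091967/473984 + 5009 = 2382277823/473984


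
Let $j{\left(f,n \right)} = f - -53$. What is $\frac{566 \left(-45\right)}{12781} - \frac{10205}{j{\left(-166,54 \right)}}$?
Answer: $\frac{127551995}{1444253} \approx 88.317$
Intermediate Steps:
$j{\left(f,n \right)} = 53 + f$ ($j{\left(f,n \right)} = f + 53 = 53 + f$)
$\frac{566 \left(-45\right)}{12781} - \frac{10205}{j{\left(-166,54 \right)}} = \frac{566 \left(-45\right)}{12781} - \frac{10205}{53 - 166} = \left(-25470\right) \frac{1}{12781} - \frac{10205}{-113} = - \frac{25470}{12781} - - \frac{10205}{113} = - \frac{25470}{12781} + \frac{10205}{113} = \frac{127551995}{1444253}$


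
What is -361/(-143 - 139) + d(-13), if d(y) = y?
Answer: -3305/282 ≈ -11.720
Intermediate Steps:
-361/(-143 - 139) + d(-13) = -361/(-143 - 139) - 13 = -361/(-282) - 13 = -361*(-1/282) - 13 = 361/282 - 13 = -3305/282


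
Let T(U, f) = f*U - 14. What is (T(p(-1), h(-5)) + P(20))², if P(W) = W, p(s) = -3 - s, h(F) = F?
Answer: 256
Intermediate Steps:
T(U, f) = -14 + U*f (T(U, f) = U*f - 14 = -14 + U*f)
(T(p(-1), h(-5)) + P(20))² = ((-14 + (-3 - 1*(-1))*(-5)) + 20)² = ((-14 + (-3 + 1)*(-5)) + 20)² = ((-14 - 2*(-5)) + 20)² = ((-14 + 10) + 20)² = (-4 + 20)² = 16² = 256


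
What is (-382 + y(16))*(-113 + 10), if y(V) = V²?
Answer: 12978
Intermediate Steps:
(-382 + y(16))*(-113 + 10) = (-382 + 16²)*(-113 + 10) = (-382 + 256)*(-103) = -126*(-103) = 12978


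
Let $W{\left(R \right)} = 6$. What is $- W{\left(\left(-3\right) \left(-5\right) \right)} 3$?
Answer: $-18$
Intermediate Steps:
$- W{\left(\left(-3\right) \left(-5\right) \right)} 3 = \left(-1\right) 6 \cdot 3 = \left(-6\right) 3 = -18$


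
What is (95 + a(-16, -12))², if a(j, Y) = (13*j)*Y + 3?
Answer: 6728836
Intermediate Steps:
a(j, Y) = 3 + 13*Y*j (a(j, Y) = 13*Y*j + 3 = 3 + 13*Y*j)
(95 + a(-16, -12))² = (95 + (3 + 13*(-12)*(-16)))² = (95 + (3 + 2496))² = (95 + 2499)² = 2594² = 6728836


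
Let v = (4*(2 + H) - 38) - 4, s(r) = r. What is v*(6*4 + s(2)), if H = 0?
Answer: -884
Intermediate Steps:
v = -34 (v = (4*(2 + 0) - 38) - 4 = (4*2 - 38) - 4 = (8 - 38) - 4 = -30 - 4 = -34)
v*(6*4 + s(2)) = -34*(6*4 + 2) = -34*(24 + 2) = -34*26 = -884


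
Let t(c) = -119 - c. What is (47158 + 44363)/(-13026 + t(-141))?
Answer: -91521/13004 ≈ -7.0379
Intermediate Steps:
(47158 + 44363)/(-13026 + t(-141)) = (47158 + 44363)/(-13026 + (-119 - 1*(-141))) = 91521/(-13026 + (-119 + 141)) = 91521/(-13026 + 22) = 91521/(-13004) = 91521*(-1/13004) = -91521/13004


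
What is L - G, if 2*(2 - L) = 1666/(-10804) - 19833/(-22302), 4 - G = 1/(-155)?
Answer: -7388545649/3112281270 ≈ -2.3740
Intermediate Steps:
G = 621/155 (G = 4 - 1/(-155) = 4 - 1*(-1/155) = 4 + 1/155 = 621/155 ≈ 4.0065)
L = 32778443/20079234 (L = 2 - (1666/(-10804) - 19833/(-22302))/2 = 2 - (1666*(-1/10804) - 19833*(-1/22302))/2 = 2 - (-833/5402 + 6611/7434)/2 = 2 - 1/2*7380025/10039617 = 2 - 7380025/20079234 = 32778443/20079234 ≈ 1.6325)
L - G = 32778443/20079234 - 1*621/155 = 32778443/20079234 - 621/155 = -7388545649/3112281270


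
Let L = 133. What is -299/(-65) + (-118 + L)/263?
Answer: 6124/1315 ≈ 4.6570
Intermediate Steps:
-299/(-65) + (-118 + L)/263 = -299/(-65) + (-118 + 133)/263 = -299*(-1/65) + 15*(1/263) = 23/5 + 15/263 = 6124/1315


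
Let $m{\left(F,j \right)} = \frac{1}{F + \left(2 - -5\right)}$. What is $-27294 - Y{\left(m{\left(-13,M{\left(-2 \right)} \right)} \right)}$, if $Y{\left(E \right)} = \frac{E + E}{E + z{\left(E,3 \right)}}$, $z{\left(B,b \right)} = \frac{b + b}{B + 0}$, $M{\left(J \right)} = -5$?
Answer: $- \frac{5922800}{217} \approx -27294.0$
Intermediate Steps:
$z{\left(B,b \right)} = \frac{2 b}{B}$
$m{\left(F,j \right)} = \frac{1}{7 + F}$ ($m{\left(F,j \right)} = \frac{1}{F + \left(2 + 5\right)} = \frac{1}{F + 7} = \frac{1}{7 + F}$)
$Y{\left(E \right)} = \frac{2 E}{E + \frac{6}{E}}$ ($Y{\left(E \right)} = \frac{E + E}{E + 2 \cdot 3 \frac{1}{E}} = \frac{2 E}{E + \frac{6}{E}}$)
$-27294 - Y{\left(m{\left(-13,M{\left(-2 \right)} \right)} \right)} = -27294 - \frac{2 \left(\frac{1}{7 - 13}\right)^{2}}{6 + \left(\frac{1}{7 - 13}\right)^{2}} = -27294 - \frac{2 \left(\frac{1}{-6}\right)^{2}}{6 + \left(\frac{1}{-6}\right)^{2}} = -27294 - \frac{2 \left(- \frac{1}{6}\right)^{2}}{6 + \left(- \frac{1}{6}\right)^{2}} = -27294 - 2 \cdot \frac{1}{36} \frac{1}{6 + \frac{1}{36}} = -27294 - 2 \cdot \frac{1}{36} \frac{1}{\frac{217}{36}} = -27294 - 2 \cdot \frac{1}{36} \cdot \frac{36}{217} = -27294 - \frac{2}{217} = - \frac{5922800}{217}$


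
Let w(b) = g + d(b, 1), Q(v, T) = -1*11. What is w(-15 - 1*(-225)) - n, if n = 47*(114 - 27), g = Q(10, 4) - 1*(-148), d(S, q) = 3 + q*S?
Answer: -3739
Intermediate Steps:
d(S, q) = 3 + S*q
Q(v, T) = -11
g = 137 (g = -11 - 1*(-148) = -11 + 148 = 137)
n = 4089 (n = 47*87 = 4089)
w(b) = 140 + b (w(b) = 137 + (3 + b*1) = 137 + (3 + b) = 140 + b)
w(-15 - 1*(-225)) - n = (140 + (-15 - 1*(-225))) - 1*4089 = (140 + (-15 + 225)) - 4089 = (140 + 210) - 4089 = 350 - 4089 = -3739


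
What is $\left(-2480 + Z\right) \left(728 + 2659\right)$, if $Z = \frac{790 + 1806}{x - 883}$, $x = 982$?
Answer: $- \frac{24932836}{3} \approx -8.3109 \cdot 10^{6}$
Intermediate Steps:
$Z = \frac{236}{9}$ ($Z = \frac{790 + 1806}{982 - 883} = \frac{2596}{99} = 2596 \cdot \frac{1}{99} = \frac{236}{9} \approx 26.222$)
$\left(-2480 + Z\right) \left(728 + 2659\right) = \left(-2480 + \frac{236}{9}\right) \left(728 + 2659\right) = \left(- \frac{22084}{9}\right) 3387 = - \frac{24932836}{3}$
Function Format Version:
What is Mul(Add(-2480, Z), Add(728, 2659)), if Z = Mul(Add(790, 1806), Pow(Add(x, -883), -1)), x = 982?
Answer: Rational(-24932836, 3) ≈ -8.3109e+6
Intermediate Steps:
Z = Rational(236, 9) (Z = Mul(Add(790, 1806), Pow(Add(982, -883), -1)) = Mul(2596, Pow(99, -1)) = Mul(2596, Rational(1, 99)) = Rational(236, 9) ≈ 26.222)
Mul(Add(-2480, Z), Add(728, 2659)) = Mul(Add(-2480, Rational(236, 9)), Add(728, 2659)) = Mul(Rational(-22084, 9), 3387) = Rational(-24932836, 3)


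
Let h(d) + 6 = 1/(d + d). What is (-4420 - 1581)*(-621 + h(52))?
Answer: 391307207/104 ≈ 3.7626e+6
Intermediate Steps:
h(d) = -6 + 1/(2*d) (h(d) = -6 + 1/(d + d) = -6 + 1/(2*d))
(-4420 - 1581)*(-621 + h(52)) = (-4420 - 1581)*(-621 + (-6 + (½)/52)) = -6001*(-621 + (-6 + (½)*(1/52))) = -6001*(-621 + (-6 + 1/104)) = -6001*(-621 - 623/104) = -6001*(-65207/104) = 391307207/104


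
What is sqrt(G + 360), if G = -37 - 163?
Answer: 4*sqrt(10) ≈ 12.649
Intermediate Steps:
G = -200
sqrt(G + 360) = sqrt(-200 + 360) = sqrt(160) = 4*sqrt(10)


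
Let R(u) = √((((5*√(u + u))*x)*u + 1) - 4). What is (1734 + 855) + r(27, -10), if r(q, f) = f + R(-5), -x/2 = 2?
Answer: 2579 + √(-3 + 100*I*√10) ≈ 2591.5 + 12.634*I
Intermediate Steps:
x = -4 (x = -2*2 = -4)
R(u) = √(-3 - 20*√2*u^(3/2)) (R(u) = √((((5*√(u + u))*(-4))*u + 1) - 4) = √((((5*√(2*u))*(-4))*u + 1) - 4) = √((((5*(√2*√u))*(-4))*u + 1) - 4) = √((((5*√2*√u)*(-4))*u + 1) - 4) = √(((-20*√2*√u)*u + 1) - 4) = √((-20*√2*u^(3/2) + 1) - 4) = √((1 - 20*√2*u^(3/2)) - 4) = √(-3 - 20*√2*u^(3/2)))
r(q, f) = f + √(-3 + 100*I*√10) (r(q, f) = f + √(-3 - 20*√2*(-5)^(3/2)) = f + √(-3 - 20*√2*(-5*I*√5)) = f + √(-3 + 100*I*√10))
(1734 + 855) + r(27, -10) = (1734 + 855) + (-10 + √(-3 + 100*I*√10)) = 2589 + (-10 + √(-3 + 100*I*√10)) = 2579 + √(-3 + 100*I*√10)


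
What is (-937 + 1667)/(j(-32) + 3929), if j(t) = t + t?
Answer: 146/773 ≈ 0.18887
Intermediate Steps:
j(t) = 2*t
(-937 + 1667)/(j(-32) + 3929) = (-937 + 1667)/(2*(-32) + 3929) = 730/(-64 + 3929) = 730/3865 = 730*(1/3865) = 146/773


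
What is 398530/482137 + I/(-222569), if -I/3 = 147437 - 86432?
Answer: 176938726625/107308749953 ≈ 1.6489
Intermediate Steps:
I = -183015 (I = -3*(147437 - 86432) = -3*61005 = -183015)
398530/482137 + I/(-222569) = 398530/482137 - 183015/(-222569) = 398530*(1/482137) - 183015*(-1/222569) = 398530/482137 + 183015/222569 = 176938726625/107308749953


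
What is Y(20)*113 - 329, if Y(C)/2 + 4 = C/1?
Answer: 3287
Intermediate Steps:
Y(C) = -8 + 2*C (Y(C) = -8 + 2*(C/1) = -8 + 2*(C*1) = -8 + 2*C)
Y(20)*113 - 329 = (-8 + 2*20)*113 - 329 = (-8 + 40)*113 - 329 = 32*113 - 329 = 3616 - 329 = 3287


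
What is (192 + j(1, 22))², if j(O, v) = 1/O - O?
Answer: 36864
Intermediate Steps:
(192 + j(1, 22))² = (192 + (1/1 - 1*1))² = (192 + (1 - 1))² = (192 + 0)² = 192² = 36864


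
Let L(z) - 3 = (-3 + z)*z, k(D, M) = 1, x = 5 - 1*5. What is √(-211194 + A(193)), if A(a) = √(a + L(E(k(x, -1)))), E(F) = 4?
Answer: √(-211194 + 10*√2) ≈ 459.54*I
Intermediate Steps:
x = 0 (x = 5 - 5 = 0)
L(z) = 3 + z*(-3 + z) (L(z) = 3 + (-3 + z)*z = 3 + z*(-3 + z))
A(a) = √(7 + a) (A(a) = √(a + (3 + 4² - 3*4)) = √(a + (3 + 16 - 12)) = √(a + 7) = √(7 + a))
√(-211194 + A(193)) = √(-211194 + √(7 + 193)) = √(-211194 + √200) = √(-211194 + 10*√2)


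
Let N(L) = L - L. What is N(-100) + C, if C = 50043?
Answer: 50043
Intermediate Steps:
N(L) = 0
N(-100) + C = 0 + 50043 = 50043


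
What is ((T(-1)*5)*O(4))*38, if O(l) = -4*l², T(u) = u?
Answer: 12160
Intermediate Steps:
((T(-1)*5)*O(4))*38 = ((-1*5)*(-4*4²))*38 = -(-20)*16*38 = -5*(-64)*38 = 320*38 = 12160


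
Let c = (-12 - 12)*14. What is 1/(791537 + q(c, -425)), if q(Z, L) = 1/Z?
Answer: 336/265956431 ≈ 1.2634e-6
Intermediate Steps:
c = -336 (c = -24*14 = -336)
1/(791537 + q(c, -425)) = 1/(791537 + 1/(-336)) = 1/(791537 - 1/336) = 1/(265956431/336) = 336/265956431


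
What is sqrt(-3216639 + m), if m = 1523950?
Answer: I*sqrt(1692689) ≈ 1301.0*I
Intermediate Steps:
sqrt(-3216639 + m) = sqrt(-3216639 + 1523950) = sqrt(-1692689) = I*sqrt(1692689)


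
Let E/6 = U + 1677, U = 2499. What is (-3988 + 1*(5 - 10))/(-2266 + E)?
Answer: -3993/22790 ≈ -0.17521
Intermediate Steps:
E = 25056 (E = 6*(2499 + 1677) = 6*4176 = 25056)
(-3988 + 1*(5 - 10))/(-2266 + E) = (-3988 + 1*(5 - 10))/(-2266 + 25056) = (-3988 + 1*(-5))/22790 = (-3988 - 5)*(1/22790) = -3993*1/22790 = -3993/22790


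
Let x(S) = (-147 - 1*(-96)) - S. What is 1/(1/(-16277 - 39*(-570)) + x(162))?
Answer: -5953/1267988 ≈ -0.0046948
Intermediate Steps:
x(S) = -51 - S (x(S) = (-147 + 96) - S = -51 - S)
1/(1/(-16277 - 39*(-570)) + x(162)) = 1/(1/(-16277 - 39*(-570)) + (-51 - 1*162)) = 1/(1/(-16277 + 22230) + (-51 - 162)) = 1/(1/5953 - 213) = 1/(-1267988/5953) = -5953/1267988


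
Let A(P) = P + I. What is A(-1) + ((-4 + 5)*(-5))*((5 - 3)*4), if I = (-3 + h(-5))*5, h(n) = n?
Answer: -81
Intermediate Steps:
I = -40 (I = (-3 - 5)*5 = -8*5 = -40)
A(P) = -40 + P (A(P) = P - 40 = -40 + P)
A(-1) + ((-4 + 5)*(-5))*((5 - 3)*4) = (-40 - 1) + ((-4 + 5)*(-5))*((5 - 3)*4) = -41 + (1*(-5))*(2*4) = -41 - 5*8 = -41 - 40 = -81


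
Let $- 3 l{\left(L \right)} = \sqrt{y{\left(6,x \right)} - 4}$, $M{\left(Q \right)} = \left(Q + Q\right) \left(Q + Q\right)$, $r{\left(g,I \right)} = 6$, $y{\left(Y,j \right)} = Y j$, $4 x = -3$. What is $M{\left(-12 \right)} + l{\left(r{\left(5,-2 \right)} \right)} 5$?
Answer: $576 - \frac{5 i \sqrt{34}}{6} \approx 576.0 - 4.8591 i$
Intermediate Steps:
$x = - \frac{3}{4}$ ($x = \frac{1}{4} \left(-3\right) = - \frac{3}{4} \approx -0.75$)
$M{\left(Q \right)} = 4 Q^{2}$ ($M{\left(Q \right)} = 2 Q 2 Q = 4 Q^{2}$)
$l{\left(L \right)} = - \frac{i \sqrt{34}}{6}$ ($l{\left(L \right)} = - \frac{\sqrt{6 \left(- \frac{3}{4}\right) - 4}}{3} = - \frac{\sqrt{- \frac{9}{2} - 4}}{3} = - \frac{\sqrt{- \frac{17}{2}}}{3} = - \frac{\frac{1}{2} i \sqrt{34}}{3} = - \frac{i \sqrt{34}}{6}$)
$M{\left(-12 \right)} + l{\left(r{\left(5,-2 \right)} \right)} 5 = 4 \left(-12\right)^{2} + - \frac{i \sqrt{34}}{6} \cdot 5 = 4 \cdot 144 - \frac{5 i \sqrt{34}}{6} = 576 - \frac{5 i \sqrt{34}}{6}$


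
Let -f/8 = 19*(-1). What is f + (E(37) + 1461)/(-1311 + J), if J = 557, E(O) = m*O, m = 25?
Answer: 56111/377 ≈ 148.84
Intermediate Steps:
E(O) = 25*O
f = 152 (f = -152*(-1) = -8*(-19) = 152)
f + (E(37) + 1461)/(-1311 + J) = 152 + (25*37 + 1461)/(-1311 + 557) = 152 + (925 + 1461)/(-754) = 152 + 2386*(-1/754) = 152 - 1193/377 = 56111/377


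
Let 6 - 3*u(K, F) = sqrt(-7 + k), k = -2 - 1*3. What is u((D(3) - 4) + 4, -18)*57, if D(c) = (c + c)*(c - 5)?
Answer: 114 - 38*I*sqrt(3) ≈ 114.0 - 65.818*I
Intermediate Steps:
k = -5 (k = -2 - 3 = -5)
D(c) = 2*c*(-5 + c) (D(c) = (2*c)*(-5 + c) = 2*c*(-5 + c))
u(K, F) = 2 - 2*I*sqrt(3)/3 (u(K, F) = 2 - sqrt(-7 - 5)/3 = 2 - 2*I*sqrt(3)/3)
u((D(3) - 4) + 4, -18)*57 = (2 - 2*I*sqrt(3)/3)*57 = 114 - 38*I*sqrt(3)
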